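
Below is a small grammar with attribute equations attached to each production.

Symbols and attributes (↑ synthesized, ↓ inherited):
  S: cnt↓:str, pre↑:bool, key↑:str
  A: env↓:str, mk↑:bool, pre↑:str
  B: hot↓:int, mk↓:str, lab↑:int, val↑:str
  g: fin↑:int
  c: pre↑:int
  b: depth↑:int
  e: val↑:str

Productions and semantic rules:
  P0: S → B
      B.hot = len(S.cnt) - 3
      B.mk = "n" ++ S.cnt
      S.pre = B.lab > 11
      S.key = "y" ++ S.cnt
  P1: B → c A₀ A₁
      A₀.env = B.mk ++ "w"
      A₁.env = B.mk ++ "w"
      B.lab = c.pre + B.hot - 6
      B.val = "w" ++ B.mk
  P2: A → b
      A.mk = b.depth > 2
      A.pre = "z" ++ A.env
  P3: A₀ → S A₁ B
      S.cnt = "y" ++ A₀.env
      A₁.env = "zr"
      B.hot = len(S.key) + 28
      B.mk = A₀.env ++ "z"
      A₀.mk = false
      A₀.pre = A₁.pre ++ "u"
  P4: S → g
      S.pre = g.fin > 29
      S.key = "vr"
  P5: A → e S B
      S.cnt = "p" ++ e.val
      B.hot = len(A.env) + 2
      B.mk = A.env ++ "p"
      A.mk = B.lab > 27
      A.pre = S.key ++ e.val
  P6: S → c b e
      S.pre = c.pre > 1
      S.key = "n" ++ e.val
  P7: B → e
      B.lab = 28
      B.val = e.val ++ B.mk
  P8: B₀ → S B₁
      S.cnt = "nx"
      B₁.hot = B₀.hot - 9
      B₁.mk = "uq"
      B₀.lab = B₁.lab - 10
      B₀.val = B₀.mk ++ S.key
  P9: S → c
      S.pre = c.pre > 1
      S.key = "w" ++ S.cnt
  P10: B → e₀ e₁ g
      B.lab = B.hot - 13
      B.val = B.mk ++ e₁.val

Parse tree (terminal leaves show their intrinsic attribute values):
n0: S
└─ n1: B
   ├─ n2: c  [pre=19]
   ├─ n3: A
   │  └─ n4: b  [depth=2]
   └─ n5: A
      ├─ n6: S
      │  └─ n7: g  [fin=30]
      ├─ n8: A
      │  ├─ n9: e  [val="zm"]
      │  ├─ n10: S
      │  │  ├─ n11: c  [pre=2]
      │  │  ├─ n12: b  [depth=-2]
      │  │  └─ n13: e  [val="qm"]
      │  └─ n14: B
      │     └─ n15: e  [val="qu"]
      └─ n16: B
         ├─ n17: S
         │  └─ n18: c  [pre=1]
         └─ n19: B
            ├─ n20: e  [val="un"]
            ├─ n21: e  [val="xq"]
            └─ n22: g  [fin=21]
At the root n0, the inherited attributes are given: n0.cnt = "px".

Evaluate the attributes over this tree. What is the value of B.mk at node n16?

"npxwz"

1. n0.cnt = "px"  [given at root]
2. n1.hot = -1  [len(S.cnt) - 3]
3. n1.mk = "npx"  ["n" ++ S.cnt]
4. n2.pre = 19  [terminal]
5. n3.env = "npxw"  [B.mk ++ "w"]
6. n4.depth = 2  [terminal]
7. n3.mk = false  [b.depth > 2]
8. n3.pre = "znpxw"  ["z" ++ A.env]
9. n5.env = "npxw"  [B.mk ++ "w"]
10. n6.cnt = "ynpxw"  ["y" ++ A₀.env]
11. n7.fin = 30  [terminal]
12. n6.pre = true  [g.fin > 29]
13. n6.key = "vr"  ["vr"]
14. n8.env = "zr"  ["zr"]
15. n9.val = "zm"  [terminal]
16. n10.cnt = "pzm"  ["p" ++ e.val]
17. n11.pre = 2  [terminal]
18. n12.depth = -2  [terminal]
19. n13.val = "qm"  [terminal]
20. n10.pre = true  [c.pre > 1]
21. n10.key = "nqm"  ["n" ++ e.val]
22. n14.hot = 4  [len(A.env) + 2]
23. n14.mk = "zrp"  [A.env ++ "p"]
24. n15.val = "qu"  [terminal]
25. n14.lab = 28  [28]
26. n14.val = "quzrp"  [e.val ++ B.mk]
27. n8.mk = true  [B.lab > 27]
28. n8.pre = "nqmzm"  [S.key ++ e.val]
29. n16.hot = 30  [len(S.key) + 28]
30. n16.mk = "npxwz"  [A₀.env ++ "z"]
31. n17.cnt = "nx"  ["nx"]
32. n18.pre = 1  [terminal]
33. n17.pre = false  [c.pre > 1]
34. n17.key = "wnx"  ["w" ++ S.cnt]
35. n19.hot = 21  [B₀.hot - 9]
36. n19.mk = "uq"  ["uq"]
37. n20.val = "un"  [terminal]
38. n21.val = "xq"  [terminal]
39. n22.fin = 21  [terminal]
40. n19.lab = 8  [B.hot - 13]
41. n19.val = "uqxq"  [B.mk ++ e₁.val]
42. n16.lab = -2  [B₁.lab - 10]
43. n16.val = "npxwzwnx"  [B₀.mk ++ S.key]
44. n5.mk = false  [false]
45. n5.pre = "nqmzmu"  [A₁.pre ++ "u"]
46. n1.lab = 12  [c.pre + B.hot - 6]
47. n1.val = "wnpx"  ["w" ++ B.mk]
48. n0.pre = true  [B.lab > 11]
49. n0.key = "ypx"  ["y" ++ S.cnt]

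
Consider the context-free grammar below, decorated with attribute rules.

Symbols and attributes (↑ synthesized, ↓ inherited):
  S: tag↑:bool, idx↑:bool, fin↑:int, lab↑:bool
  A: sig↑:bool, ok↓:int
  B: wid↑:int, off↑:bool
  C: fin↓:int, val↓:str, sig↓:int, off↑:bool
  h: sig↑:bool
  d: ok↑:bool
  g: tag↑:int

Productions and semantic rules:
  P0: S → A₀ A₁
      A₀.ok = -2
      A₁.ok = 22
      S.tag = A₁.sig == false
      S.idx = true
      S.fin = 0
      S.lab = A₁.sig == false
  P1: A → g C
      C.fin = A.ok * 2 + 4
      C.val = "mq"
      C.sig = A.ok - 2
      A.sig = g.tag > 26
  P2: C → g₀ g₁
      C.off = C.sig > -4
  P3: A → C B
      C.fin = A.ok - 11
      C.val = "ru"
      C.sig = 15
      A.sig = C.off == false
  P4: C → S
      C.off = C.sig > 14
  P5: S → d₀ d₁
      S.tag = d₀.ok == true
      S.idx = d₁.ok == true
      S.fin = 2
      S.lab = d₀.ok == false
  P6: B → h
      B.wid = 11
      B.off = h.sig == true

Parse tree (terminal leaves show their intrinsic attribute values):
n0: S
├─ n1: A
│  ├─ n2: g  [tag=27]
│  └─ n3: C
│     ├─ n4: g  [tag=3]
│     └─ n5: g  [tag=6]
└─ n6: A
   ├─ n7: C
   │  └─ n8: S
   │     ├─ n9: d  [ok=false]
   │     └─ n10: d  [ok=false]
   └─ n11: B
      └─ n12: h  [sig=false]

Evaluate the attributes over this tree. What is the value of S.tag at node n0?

true

1. n1.ok = -2  [-2]
2. n2.tag = 27  [terminal]
3. n3.fin = 0  [A.ok * 2 + 4]
4. n3.val = "mq"  ["mq"]
5. n3.sig = -4  [A.ok - 2]
6. n4.tag = 3  [terminal]
7. n5.tag = 6  [terminal]
8. n3.off = false  [C.sig > -4]
9. n1.sig = true  [g.tag > 26]
10. n6.ok = 22  [22]
11. n7.fin = 11  [A.ok - 11]
12. n7.val = "ru"  ["ru"]
13. n7.sig = 15  [15]
14. n9.ok = false  [terminal]
15. n10.ok = false  [terminal]
16. n8.tag = false  [d₀.ok == true]
17. n8.idx = false  [d₁.ok == true]
18. n8.fin = 2  [2]
19. n8.lab = true  [d₀.ok == false]
20. n7.off = true  [C.sig > 14]
21. n12.sig = false  [terminal]
22. n11.wid = 11  [11]
23. n11.off = false  [h.sig == true]
24. n6.sig = false  [C.off == false]
25. n0.tag = true  [A₁.sig == false]
26. n0.idx = true  [true]
27. n0.fin = 0  [0]
28. n0.lab = true  [A₁.sig == false]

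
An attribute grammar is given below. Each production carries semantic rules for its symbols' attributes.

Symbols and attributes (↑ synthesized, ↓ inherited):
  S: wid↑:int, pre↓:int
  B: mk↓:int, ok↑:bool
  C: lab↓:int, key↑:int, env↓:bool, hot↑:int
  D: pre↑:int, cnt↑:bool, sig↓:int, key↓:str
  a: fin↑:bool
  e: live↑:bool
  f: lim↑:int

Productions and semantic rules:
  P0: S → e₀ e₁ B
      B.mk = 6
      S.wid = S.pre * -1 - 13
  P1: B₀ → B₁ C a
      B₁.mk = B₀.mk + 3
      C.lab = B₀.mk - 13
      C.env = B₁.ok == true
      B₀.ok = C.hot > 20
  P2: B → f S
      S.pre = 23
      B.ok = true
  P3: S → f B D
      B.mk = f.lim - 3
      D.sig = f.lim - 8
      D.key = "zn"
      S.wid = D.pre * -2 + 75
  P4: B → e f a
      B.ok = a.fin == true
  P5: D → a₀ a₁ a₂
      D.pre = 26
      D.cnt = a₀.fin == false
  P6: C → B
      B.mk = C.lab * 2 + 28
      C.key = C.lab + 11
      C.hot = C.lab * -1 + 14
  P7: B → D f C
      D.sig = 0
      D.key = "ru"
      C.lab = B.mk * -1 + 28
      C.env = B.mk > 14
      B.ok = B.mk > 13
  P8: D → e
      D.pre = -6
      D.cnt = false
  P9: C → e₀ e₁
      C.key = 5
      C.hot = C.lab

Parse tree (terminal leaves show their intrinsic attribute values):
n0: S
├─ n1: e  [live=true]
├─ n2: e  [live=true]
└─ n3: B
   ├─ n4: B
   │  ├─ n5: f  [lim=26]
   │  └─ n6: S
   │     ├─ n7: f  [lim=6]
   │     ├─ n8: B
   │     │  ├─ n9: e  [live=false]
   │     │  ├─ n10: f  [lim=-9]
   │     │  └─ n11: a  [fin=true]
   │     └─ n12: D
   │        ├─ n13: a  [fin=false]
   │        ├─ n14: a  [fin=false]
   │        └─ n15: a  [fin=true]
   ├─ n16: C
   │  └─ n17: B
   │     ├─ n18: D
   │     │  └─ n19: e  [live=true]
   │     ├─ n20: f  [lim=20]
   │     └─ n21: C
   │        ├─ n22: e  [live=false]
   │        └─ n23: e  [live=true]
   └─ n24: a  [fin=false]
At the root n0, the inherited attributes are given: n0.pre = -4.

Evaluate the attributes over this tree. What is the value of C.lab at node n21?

1. n0.pre = -4  [given at root]
2. n1.live = true  [terminal]
3. n2.live = true  [terminal]
4. n3.mk = 6  [6]
5. n4.mk = 9  [B₀.mk + 3]
6. n5.lim = 26  [terminal]
7. n6.pre = 23  [23]
8. n7.lim = 6  [terminal]
9. n8.mk = 3  [f.lim - 3]
10. n9.live = false  [terminal]
11. n10.lim = -9  [terminal]
12. n11.fin = true  [terminal]
13. n8.ok = true  [a.fin == true]
14. n12.sig = -2  [f.lim - 8]
15. n12.key = "zn"  ["zn"]
16. n13.fin = false  [terminal]
17. n14.fin = false  [terminal]
18. n15.fin = true  [terminal]
19. n12.pre = 26  [26]
20. n12.cnt = true  [a₀.fin == false]
21. n6.wid = 23  [D.pre * -2 + 75]
22. n4.ok = true  [true]
23. n16.lab = -7  [B₀.mk - 13]
24. n16.env = true  [B₁.ok == true]
25. n17.mk = 14  [C.lab * 2 + 28]
26. n18.sig = 0  [0]
27. n18.key = "ru"  ["ru"]
28. n19.live = true  [terminal]
29. n18.pre = -6  [-6]
30. n18.cnt = false  [false]
31. n20.lim = 20  [terminal]
32. n21.lab = 14  [B.mk * -1 + 28]
33. n21.env = false  [B.mk > 14]
34. n22.live = false  [terminal]
35. n23.live = true  [terminal]
36. n21.key = 5  [5]
37. n21.hot = 14  [C.lab]
38. n17.ok = true  [B.mk > 13]
39. n16.key = 4  [C.lab + 11]
40. n16.hot = 21  [C.lab * -1 + 14]
41. n24.fin = false  [terminal]
42. n3.ok = true  [C.hot > 20]
43. n0.wid = -9  [S.pre * -1 - 13]

14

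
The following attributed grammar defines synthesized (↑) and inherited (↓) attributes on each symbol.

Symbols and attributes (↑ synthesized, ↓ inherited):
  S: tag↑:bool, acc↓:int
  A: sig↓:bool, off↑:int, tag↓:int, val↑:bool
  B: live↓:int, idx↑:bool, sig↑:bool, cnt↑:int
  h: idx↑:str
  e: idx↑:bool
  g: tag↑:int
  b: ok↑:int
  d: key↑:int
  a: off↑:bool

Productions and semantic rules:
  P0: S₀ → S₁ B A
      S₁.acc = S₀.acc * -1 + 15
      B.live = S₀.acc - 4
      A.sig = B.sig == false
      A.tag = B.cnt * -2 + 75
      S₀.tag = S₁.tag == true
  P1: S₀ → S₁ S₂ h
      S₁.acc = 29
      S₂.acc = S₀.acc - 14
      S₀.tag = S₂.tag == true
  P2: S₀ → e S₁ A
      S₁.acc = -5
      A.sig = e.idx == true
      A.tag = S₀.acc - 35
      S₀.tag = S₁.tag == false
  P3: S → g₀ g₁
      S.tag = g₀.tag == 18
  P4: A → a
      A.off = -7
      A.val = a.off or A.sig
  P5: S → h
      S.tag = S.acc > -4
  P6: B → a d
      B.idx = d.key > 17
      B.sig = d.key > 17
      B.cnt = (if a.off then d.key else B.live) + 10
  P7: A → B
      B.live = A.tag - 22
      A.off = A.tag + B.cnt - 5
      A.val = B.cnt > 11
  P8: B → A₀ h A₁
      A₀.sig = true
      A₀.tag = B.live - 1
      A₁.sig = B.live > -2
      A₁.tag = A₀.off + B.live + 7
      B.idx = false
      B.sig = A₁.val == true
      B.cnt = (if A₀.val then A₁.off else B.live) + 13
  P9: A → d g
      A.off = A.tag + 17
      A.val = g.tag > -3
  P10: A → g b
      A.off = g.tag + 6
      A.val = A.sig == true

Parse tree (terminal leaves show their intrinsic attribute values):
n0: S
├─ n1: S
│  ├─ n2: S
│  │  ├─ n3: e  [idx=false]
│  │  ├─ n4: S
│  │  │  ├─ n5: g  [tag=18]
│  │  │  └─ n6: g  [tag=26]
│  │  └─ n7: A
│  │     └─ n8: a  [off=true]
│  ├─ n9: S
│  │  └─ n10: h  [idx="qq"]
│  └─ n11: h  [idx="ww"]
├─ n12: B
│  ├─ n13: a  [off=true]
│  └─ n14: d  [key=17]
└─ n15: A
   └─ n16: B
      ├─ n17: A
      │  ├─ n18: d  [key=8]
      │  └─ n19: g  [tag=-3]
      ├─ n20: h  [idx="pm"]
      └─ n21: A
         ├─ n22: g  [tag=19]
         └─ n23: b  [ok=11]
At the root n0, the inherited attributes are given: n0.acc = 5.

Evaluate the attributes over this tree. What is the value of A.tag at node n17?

-2

1. n0.acc = 5  [given at root]
2. n1.acc = 10  [S₀.acc * -1 + 15]
3. n2.acc = 29  [29]
4. n3.idx = false  [terminal]
5. n4.acc = -5  [-5]
6. n5.tag = 18  [terminal]
7. n6.tag = 26  [terminal]
8. n4.tag = true  [g₀.tag == 18]
9. n7.sig = false  [e.idx == true]
10. n7.tag = -6  [S₀.acc - 35]
11. n8.off = true  [terminal]
12. n7.off = -7  [-7]
13. n7.val = true  [a.off or A.sig]
14. n2.tag = false  [S₁.tag == false]
15. n9.acc = -4  [S₀.acc - 14]
16. n10.idx = "qq"  [terminal]
17. n9.tag = false  [S.acc > -4]
18. n11.idx = "ww"  [terminal]
19. n1.tag = false  [S₂.tag == true]
20. n12.live = 1  [S₀.acc - 4]
21. n13.off = true  [terminal]
22. n14.key = 17  [terminal]
23. n12.idx = false  [d.key > 17]
24. n12.sig = false  [d.key > 17]
25. n12.cnt = 27  [(if a.off then d.key else B.live) + 10]
26. n15.sig = true  [B.sig == false]
27. n15.tag = 21  [B.cnt * -2 + 75]
28. n16.live = -1  [A.tag - 22]
29. n17.sig = true  [true]
30. n17.tag = -2  [B.live - 1]
31. n18.key = 8  [terminal]
32. n19.tag = -3  [terminal]
33. n17.off = 15  [A.tag + 17]
34. n17.val = false  [g.tag > -3]
35. n20.idx = "pm"  [terminal]
36. n21.sig = true  [B.live > -2]
37. n21.tag = 21  [A₀.off + B.live + 7]
38. n22.tag = 19  [terminal]
39. n23.ok = 11  [terminal]
40. n21.off = 25  [g.tag + 6]
41. n21.val = true  [A.sig == true]
42. n16.idx = false  [false]
43. n16.sig = true  [A₁.val == true]
44. n16.cnt = 12  [(if A₀.val then A₁.off else B.live) + 13]
45. n15.off = 28  [A.tag + B.cnt - 5]
46. n15.val = true  [B.cnt > 11]
47. n0.tag = false  [S₁.tag == true]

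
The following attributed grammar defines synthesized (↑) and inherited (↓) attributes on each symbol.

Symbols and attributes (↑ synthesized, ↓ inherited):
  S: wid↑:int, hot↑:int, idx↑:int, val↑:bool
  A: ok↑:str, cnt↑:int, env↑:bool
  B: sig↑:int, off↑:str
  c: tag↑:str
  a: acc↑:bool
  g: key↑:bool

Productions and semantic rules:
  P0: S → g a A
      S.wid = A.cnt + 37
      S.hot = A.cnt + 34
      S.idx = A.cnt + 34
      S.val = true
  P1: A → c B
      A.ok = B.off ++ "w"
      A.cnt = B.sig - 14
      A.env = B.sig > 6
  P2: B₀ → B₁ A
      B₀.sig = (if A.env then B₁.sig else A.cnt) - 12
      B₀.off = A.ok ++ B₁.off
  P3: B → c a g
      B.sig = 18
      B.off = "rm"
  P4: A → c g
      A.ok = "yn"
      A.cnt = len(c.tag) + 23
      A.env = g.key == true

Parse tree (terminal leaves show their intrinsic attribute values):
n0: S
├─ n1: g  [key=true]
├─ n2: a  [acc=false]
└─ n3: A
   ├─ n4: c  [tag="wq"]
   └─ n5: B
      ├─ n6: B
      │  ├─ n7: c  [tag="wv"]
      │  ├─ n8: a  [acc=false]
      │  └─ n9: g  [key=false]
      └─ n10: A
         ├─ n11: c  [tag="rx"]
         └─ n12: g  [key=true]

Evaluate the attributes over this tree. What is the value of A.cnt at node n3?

-8

1. n1.key = true  [terminal]
2. n2.acc = false  [terminal]
3. n4.tag = "wq"  [terminal]
4. n7.tag = "wv"  [terminal]
5. n8.acc = false  [terminal]
6. n9.key = false  [terminal]
7. n6.sig = 18  [18]
8. n6.off = "rm"  ["rm"]
9. n11.tag = "rx"  [terminal]
10. n12.key = true  [terminal]
11. n10.ok = "yn"  ["yn"]
12. n10.cnt = 25  [len(c.tag) + 23]
13. n10.env = true  [g.key == true]
14. n5.sig = 6  [(if A.env then B₁.sig else A.cnt) - 12]
15. n5.off = "ynrm"  [A.ok ++ B₁.off]
16. n3.ok = "ynrmw"  [B.off ++ "w"]
17. n3.cnt = -8  [B.sig - 14]
18. n3.env = false  [B.sig > 6]
19. n0.wid = 29  [A.cnt + 37]
20. n0.hot = 26  [A.cnt + 34]
21. n0.idx = 26  [A.cnt + 34]
22. n0.val = true  [true]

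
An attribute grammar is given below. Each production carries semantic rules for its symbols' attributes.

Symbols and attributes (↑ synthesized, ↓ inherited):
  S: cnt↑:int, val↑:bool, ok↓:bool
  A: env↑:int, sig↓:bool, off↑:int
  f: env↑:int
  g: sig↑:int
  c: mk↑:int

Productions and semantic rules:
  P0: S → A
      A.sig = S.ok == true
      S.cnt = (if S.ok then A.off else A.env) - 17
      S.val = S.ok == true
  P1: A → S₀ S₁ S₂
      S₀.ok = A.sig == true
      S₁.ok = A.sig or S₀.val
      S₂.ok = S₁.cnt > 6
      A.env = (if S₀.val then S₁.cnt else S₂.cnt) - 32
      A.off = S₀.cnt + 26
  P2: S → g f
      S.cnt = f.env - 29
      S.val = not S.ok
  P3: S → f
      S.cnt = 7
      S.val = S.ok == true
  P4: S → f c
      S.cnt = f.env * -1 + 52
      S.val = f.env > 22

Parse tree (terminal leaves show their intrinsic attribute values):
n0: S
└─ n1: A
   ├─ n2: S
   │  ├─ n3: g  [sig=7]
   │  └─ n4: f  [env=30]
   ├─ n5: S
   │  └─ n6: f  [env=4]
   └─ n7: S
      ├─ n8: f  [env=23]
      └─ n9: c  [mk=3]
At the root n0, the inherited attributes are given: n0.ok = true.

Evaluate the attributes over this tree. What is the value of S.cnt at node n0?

10

1. n0.ok = true  [given at root]
2. n1.sig = true  [S.ok == true]
3. n2.ok = true  [A.sig == true]
4. n3.sig = 7  [terminal]
5. n4.env = 30  [terminal]
6. n2.cnt = 1  [f.env - 29]
7. n2.val = false  [not S.ok]
8. n5.ok = true  [A.sig or S₀.val]
9. n6.env = 4  [terminal]
10. n5.cnt = 7  [7]
11. n5.val = true  [S.ok == true]
12. n7.ok = true  [S₁.cnt > 6]
13. n8.env = 23  [terminal]
14. n9.mk = 3  [terminal]
15. n7.cnt = 29  [f.env * -1 + 52]
16. n7.val = true  [f.env > 22]
17. n1.env = -3  [(if S₀.val then S₁.cnt else S₂.cnt) - 32]
18. n1.off = 27  [S₀.cnt + 26]
19. n0.cnt = 10  [(if S.ok then A.off else A.env) - 17]
20. n0.val = true  [S.ok == true]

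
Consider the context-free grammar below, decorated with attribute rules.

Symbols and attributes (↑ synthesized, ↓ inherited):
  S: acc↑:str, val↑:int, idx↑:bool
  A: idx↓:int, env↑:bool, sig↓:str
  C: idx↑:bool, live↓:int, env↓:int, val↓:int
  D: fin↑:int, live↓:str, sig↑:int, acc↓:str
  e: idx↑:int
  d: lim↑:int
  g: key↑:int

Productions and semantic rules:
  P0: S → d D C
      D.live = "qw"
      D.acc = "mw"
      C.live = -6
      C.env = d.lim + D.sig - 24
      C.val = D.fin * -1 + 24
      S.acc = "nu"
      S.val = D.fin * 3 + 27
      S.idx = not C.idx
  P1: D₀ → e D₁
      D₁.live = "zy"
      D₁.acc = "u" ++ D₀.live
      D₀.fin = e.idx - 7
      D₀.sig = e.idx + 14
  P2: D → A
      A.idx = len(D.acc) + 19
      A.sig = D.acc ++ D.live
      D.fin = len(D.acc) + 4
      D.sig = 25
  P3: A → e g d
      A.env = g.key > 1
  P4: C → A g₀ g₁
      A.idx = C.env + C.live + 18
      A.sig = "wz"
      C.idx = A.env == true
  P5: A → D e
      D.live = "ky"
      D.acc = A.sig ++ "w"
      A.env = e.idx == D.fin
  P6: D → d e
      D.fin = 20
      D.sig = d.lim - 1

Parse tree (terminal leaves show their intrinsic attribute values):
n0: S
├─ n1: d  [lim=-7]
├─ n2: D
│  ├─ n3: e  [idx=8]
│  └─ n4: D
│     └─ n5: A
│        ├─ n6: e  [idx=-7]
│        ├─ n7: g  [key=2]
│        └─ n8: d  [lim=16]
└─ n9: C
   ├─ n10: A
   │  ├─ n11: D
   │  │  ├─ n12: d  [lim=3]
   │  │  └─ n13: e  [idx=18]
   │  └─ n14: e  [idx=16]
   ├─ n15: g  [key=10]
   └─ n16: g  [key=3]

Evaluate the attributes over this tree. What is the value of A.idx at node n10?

1. n1.lim = -7  [terminal]
2. n2.live = "qw"  ["qw"]
3. n2.acc = "mw"  ["mw"]
4. n3.idx = 8  [terminal]
5. n4.live = "zy"  ["zy"]
6. n4.acc = "uqw"  ["u" ++ D₀.live]
7. n5.idx = 22  [len(D.acc) + 19]
8. n5.sig = "uqwzy"  [D.acc ++ D.live]
9. n6.idx = -7  [terminal]
10. n7.key = 2  [terminal]
11. n8.lim = 16  [terminal]
12. n5.env = true  [g.key > 1]
13. n4.fin = 7  [len(D.acc) + 4]
14. n4.sig = 25  [25]
15. n2.fin = 1  [e.idx - 7]
16. n2.sig = 22  [e.idx + 14]
17. n9.live = -6  [-6]
18. n9.env = -9  [d.lim + D.sig - 24]
19. n9.val = 23  [D.fin * -1 + 24]
20. n10.idx = 3  [C.env + C.live + 18]
21. n10.sig = "wz"  ["wz"]
22. n11.live = "ky"  ["ky"]
23. n11.acc = "wzw"  [A.sig ++ "w"]
24. n12.lim = 3  [terminal]
25. n13.idx = 18  [terminal]
26. n11.fin = 20  [20]
27. n11.sig = 2  [d.lim - 1]
28. n14.idx = 16  [terminal]
29. n10.env = false  [e.idx == D.fin]
30. n15.key = 10  [terminal]
31. n16.key = 3  [terminal]
32. n9.idx = false  [A.env == true]
33. n0.acc = "nu"  ["nu"]
34. n0.val = 30  [D.fin * 3 + 27]
35. n0.idx = true  [not C.idx]

3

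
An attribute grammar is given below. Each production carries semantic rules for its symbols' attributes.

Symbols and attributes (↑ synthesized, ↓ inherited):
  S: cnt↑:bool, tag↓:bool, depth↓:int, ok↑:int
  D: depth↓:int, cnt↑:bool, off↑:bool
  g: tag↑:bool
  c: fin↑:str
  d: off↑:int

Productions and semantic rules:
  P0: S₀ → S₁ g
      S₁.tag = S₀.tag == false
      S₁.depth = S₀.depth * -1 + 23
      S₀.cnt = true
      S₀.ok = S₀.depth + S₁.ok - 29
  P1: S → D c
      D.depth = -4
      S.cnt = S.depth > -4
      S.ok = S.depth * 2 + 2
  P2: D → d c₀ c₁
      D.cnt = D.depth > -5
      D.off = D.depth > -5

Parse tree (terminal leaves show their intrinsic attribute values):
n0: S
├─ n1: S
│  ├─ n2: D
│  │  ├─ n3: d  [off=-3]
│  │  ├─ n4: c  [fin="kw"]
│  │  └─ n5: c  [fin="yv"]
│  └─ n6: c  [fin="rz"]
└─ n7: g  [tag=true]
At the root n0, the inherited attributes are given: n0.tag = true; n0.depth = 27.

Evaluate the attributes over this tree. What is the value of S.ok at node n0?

-8

1. n0.tag = true  [given at root]
2. n0.depth = 27  [given at root]
3. n1.tag = false  [S₀.tag == false]
4. n1.depth = -4  [S₀.depth * -1 + 23]
5. n2.depth = -4  [-4]
6. n3.off = -3  [terminal]
7. n4.fin = "kw"  [terminal]
8. n5.fin = "yv"  [terminal]
9. n2.cnt = true  [D.depth > -5]
10. n2.off = true  [D.depth > -5]
11. n6.fin = "rz"  [terminal]
12. n1.cnt = false  [S.depth > -4]
13. n1.ok = -6  [S.depth * 2 + 2]
14. n7.tag = true  [terminal]
15. n0.cnt = true  [true]
16. n0.ok = -8  [S₀.depth + S₁.ok - 29]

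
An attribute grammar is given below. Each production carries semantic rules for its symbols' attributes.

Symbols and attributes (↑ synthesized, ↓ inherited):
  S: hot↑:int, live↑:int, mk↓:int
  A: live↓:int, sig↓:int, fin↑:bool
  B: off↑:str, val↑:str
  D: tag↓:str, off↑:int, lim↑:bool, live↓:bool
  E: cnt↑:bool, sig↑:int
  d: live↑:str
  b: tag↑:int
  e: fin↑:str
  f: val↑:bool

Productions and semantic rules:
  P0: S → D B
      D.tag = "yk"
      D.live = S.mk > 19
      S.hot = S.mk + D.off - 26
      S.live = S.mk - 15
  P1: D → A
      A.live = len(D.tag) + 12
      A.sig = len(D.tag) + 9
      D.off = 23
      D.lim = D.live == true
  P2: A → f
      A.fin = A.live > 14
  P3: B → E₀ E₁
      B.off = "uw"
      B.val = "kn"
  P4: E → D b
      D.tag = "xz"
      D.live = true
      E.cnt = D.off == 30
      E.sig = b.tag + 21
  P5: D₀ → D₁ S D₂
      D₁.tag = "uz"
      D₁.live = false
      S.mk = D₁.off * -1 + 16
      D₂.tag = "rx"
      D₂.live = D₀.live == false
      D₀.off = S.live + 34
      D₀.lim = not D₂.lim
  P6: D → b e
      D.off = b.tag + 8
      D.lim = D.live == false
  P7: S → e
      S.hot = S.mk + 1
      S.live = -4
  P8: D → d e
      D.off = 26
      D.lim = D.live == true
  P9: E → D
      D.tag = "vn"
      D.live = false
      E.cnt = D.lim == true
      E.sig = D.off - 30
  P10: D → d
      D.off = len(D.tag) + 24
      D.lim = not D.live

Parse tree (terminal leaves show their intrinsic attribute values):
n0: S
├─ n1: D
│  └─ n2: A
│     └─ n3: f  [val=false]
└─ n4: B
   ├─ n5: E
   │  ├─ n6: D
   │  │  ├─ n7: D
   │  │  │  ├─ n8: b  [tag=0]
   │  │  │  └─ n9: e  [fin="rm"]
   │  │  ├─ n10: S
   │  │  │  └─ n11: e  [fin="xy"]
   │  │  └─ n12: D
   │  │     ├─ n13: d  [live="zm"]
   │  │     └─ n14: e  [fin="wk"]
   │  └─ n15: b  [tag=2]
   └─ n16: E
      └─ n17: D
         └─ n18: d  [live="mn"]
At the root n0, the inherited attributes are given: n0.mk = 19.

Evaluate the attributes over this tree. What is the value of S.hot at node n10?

9

1. n0.mk = 19  [given at root]
2. n1.tag = "yk"  ["yk"]
3. n1.live = false  [S.mk > 19]
4. n2.live = 14  [len(D.tag) + 12]
5. n2.sig = 11  [len(D.tag) + 9]
6. n3.val = false  [terminal]
7. n2.fin = false  [A.live > 14]
8. n1.off = 23  [23]
9. n1.lim = false  [D.live == true]
10. n6.tag = "xz"  ["xz"]
11. n6.live = true  [true]
12. n7.tag = "uz"  ["uz"]
13. n7.live = false  [false]
14. n8.tag = 0  [terminal]
15. n9.fin = "rm"  [terminal]
16. n7.off = 8  [b.tag + 8]
17. n7.lim = true  [D.live == false]
18. n10.mk = 8  [D₁.off * -1 + 16]
19. n11.fin = "xy"  [terminal]
20. n10.hot = 9  [S.mk + 1]
21. n10.live = -4  [-4]
22. n12.tag = "rx"  ["rx"]
23. n12.live = false  [D₀.live == false]
24. n13.live = "zm"  [terminal]
25. n14.fin = "wk"  [terminal]
26. n12.off = 26  [26]
27. n12.lim = false  [D.live == true]
28. n6.off = 30  [S.live + 34]
29. n6.lim = true  [not D₂.lim]
30. n15.tag = 2  [terminal]
31. n5.cnt = true  [D.off == 30]
32. n5.sig = 23  [b.tag + 21]
33. n17.tag = "vn"  ["vn"]
34. n17.live = false  [false]
35. n18.live = "mn"  [terminal]
36. n17.off = 26  [len(D.tag) + 24]
37. n17.lim = true  [not D.live]
38. n16.cnt = true  [D.lim == true]
39. n16.sig = -4  [D.off - 30]
40. n4.off = "uw"  ["uw"]
41. n4.val = "kn"  ["kn"]
42. n0.hot = 16  [S.mk + D.off - 26]
43. n0.live = 4  [S.mk - 15]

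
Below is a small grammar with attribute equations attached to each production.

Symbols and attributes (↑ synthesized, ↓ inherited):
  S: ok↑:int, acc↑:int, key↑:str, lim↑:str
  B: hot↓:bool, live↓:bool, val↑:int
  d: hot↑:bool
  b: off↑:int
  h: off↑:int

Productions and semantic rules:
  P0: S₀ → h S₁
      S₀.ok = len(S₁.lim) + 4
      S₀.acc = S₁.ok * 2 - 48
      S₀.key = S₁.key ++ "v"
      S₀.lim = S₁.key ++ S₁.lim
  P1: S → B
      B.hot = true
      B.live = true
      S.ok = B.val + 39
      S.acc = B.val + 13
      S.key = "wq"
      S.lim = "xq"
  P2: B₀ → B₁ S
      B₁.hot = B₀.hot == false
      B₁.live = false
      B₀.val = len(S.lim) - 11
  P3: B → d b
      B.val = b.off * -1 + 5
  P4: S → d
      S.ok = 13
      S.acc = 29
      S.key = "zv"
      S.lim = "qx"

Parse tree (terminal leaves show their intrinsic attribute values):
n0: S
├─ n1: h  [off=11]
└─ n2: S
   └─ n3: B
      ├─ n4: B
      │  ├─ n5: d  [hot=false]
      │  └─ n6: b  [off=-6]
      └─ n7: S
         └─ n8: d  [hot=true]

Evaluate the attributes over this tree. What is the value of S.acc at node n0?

12

1. n1.off = 11  [terminal]
2. n3.hot = true  [true]
3. n3.live = true  [true]
4. n4.hot = false  [B₀.hot == false]
5. n4.live = false  [false]
6. n5.hot = false  [terminal]
7. n6.off = -6  [terminal]
8. n4.val = 11  [b.off * -1 + 5]
9. n8.hot = true  [terminal]
10. n7.ok = 13  [13]
11. n7.acc = 29  [29]
12. n7.key = "zv"  ["zv"]
13. n7.lim = "qx"  ["qx"]
14. n3.val = -9  [len(S.lim) - 11]
15. n2.ok = 30  [B.val + 39]
16. n2.acc = 4  [B.val + 13]
17. n2.key = "wq"  ["wq"]
18. n2.lim = "xq"  ["xq"]
19. n0.ok = 6  [len(S₁.lim) + 4]
20. n0.acc = 12  [S₁.ok * 2 - 48]
21. n0.key = "wqv"  [S₁.key ++ "v"]
22. n0.lim = "wqxq"  [S₁.key ++ S₁.lim]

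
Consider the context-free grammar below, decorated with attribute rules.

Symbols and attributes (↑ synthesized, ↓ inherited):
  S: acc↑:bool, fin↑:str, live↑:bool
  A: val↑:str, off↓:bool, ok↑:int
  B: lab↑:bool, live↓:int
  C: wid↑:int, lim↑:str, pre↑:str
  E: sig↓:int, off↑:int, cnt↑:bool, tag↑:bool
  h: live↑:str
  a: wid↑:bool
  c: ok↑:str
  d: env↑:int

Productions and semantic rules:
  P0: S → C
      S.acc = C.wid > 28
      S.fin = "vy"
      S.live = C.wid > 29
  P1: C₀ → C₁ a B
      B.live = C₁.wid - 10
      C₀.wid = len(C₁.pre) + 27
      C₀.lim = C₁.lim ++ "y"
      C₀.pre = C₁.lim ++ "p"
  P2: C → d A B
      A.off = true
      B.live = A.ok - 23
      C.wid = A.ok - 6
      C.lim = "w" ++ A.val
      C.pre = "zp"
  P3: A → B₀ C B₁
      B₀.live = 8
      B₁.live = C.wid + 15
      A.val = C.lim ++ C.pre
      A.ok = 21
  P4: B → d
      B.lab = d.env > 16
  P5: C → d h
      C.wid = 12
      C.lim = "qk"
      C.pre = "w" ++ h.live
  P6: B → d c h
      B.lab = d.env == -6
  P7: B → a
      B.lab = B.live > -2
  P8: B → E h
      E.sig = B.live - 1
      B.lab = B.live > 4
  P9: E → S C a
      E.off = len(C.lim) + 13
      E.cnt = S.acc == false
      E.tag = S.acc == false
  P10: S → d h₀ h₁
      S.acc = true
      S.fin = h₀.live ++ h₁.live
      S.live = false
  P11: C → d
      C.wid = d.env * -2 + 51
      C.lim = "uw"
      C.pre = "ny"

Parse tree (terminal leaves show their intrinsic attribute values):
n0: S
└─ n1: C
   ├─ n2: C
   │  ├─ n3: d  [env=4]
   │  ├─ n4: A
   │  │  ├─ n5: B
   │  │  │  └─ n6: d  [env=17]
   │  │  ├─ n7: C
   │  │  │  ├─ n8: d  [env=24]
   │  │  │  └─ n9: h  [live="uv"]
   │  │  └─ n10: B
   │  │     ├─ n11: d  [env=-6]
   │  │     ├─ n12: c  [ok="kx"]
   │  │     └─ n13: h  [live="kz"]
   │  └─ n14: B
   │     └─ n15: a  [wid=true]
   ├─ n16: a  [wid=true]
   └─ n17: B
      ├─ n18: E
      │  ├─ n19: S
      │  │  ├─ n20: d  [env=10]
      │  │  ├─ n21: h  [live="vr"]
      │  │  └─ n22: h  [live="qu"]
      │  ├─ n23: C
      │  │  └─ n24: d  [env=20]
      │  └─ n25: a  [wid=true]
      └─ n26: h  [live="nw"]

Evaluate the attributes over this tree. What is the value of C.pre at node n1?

"wqkwuvp"

1. n3.env = 4  [terminal]
2. n4.off = true  [true]
3. n5.live = 8  [8]
4. n6.env = 17  [terminal]
5. n5.lab = true  [d.env > 16]
6. n8.env = 24  [terminal]
7. n9.live = "uv"  [terminal]
8. n7.wid = 12  [12]
9. n7.lim = "qk"  ["qk"]
10. n7.pre = "wuv"  ["w" ++ h.live]
11. n10.live = 27  [C.wid + 15]
12. n11.env = -6  [terminal]
13. n12.ok = "kx"  [terminal]
14. n13.live = "kz"  [terminal]
15. n10.lab = true  [d.env == -6]
16. n4.val = "qkwuv"  [C.lim ++ C.pre]
17. n4.ok = 21  [21]
18. n14.live = -2  [A.ok - 23]
19. n15.wid = true  [terminal]
20. n14.lab = false  [B.live > -2]
21. n2.wid = 15  [A.ok - 6]
22. n2.lim = "wqkwuv"  ["w" ++ A.val]
23. n2.pre = "zp"  ["zp"]
24. n16.wid = true  [terminal]
25. n17.live = 5  [C₁.wid - 10]
26. n18.sig = 4  [B.live - 1]
27. n20.env = 10  [terminal]
28. n21.live = "vr"  [terminal]
29. n22.live = "qu"  [terminal]
30. n19.acc = true  [true]
31. n19.fin = "vrqu"  [h₀.live ++ h₁.live]
32. n19.live = false  [false]
33. n24.env = 20  [terminal]
34. n23.wid = 11  [d.env * -2 + 51]
35. n23.lim = "uw"  ["uw"]
36. n23.pre = "ny"  ["ny"]
37. n25.wid = true  [terminal]
38. n18.off = 15  [len(C.lim) + 13]
39. n18.cnt = false  [S.acc == false]
40. n18.tag = false  [S.acc == false]
41. n26.live = "nw"  [terminal]
42. n17.lab = true  [B.live > 4]
43. n1.wid = 29  [len(C₁.pre) + 27]
44. n1.lim = "wqkwuvy"  [C₁.lim ++ "y"]
45. n1.pre = "wqkwuvp"  [C₁.lim ++ "p"]
46. n0.acc = true  [C.wid > 28]
47. n0.fin = "vy"  ["vy"]
48. n0.live = false  [C.wid > 29]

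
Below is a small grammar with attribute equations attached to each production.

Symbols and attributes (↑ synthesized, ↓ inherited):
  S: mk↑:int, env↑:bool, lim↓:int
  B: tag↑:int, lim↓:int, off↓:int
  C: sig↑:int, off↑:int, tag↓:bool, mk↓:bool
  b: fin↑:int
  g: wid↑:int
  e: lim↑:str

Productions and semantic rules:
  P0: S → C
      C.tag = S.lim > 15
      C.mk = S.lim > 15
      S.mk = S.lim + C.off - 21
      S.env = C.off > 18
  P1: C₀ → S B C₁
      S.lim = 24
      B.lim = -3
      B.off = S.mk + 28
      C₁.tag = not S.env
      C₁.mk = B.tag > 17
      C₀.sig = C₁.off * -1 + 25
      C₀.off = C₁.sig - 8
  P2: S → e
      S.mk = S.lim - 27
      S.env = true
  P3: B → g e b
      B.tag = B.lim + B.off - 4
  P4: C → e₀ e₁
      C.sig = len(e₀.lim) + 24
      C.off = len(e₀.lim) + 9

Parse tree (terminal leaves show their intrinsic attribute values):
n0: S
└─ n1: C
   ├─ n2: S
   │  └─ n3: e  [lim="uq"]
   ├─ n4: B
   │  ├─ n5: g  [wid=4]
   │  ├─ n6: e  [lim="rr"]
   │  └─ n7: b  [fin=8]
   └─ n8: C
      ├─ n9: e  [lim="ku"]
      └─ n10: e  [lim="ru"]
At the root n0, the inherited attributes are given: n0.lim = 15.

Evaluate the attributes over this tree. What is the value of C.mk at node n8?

true

1. n0.lim = 15  [given at root]
2. n1.tag = false  [S.lim > 15]
3. n1.mk = false  [S.lim > 15]
4. n2.lim = 24  [24]
5. n3.lim = "uq"  [terminal]
6. n2.mk = -3  [S.lim - 27]
7. n2.env = true  [true]
8. n4.lim = -3  [-3]
9. n4.off = 25  [S.mk + 28]
10. n5.wid = 4  [terminal]
11. n6.lim = "rr"  [terminal]
12. n7.fin = 8  [terminal]
13. n4.tag = 18  [B.lim + B.off - 4]
14. n8.tag = false  [not S.env]
15. n8.mk = true  [B.tag > 17]
16. n9.lim = "ku"  [terminal]
17. n10.lim = "ru"  [terminal]
18. n8.sig = 26  [len(e₀.lim) + 24]
19. n8.off = 11  [len(e₀.lim) + 9]
20. n1.sig = 14  [C₁.off * -1 + 25]
21. n1.off = 18  [C₁.sig - 8]
22. n0.mk = 12  [S.lim + C.off - 21]
23. n0.env = false  [C.off > 18]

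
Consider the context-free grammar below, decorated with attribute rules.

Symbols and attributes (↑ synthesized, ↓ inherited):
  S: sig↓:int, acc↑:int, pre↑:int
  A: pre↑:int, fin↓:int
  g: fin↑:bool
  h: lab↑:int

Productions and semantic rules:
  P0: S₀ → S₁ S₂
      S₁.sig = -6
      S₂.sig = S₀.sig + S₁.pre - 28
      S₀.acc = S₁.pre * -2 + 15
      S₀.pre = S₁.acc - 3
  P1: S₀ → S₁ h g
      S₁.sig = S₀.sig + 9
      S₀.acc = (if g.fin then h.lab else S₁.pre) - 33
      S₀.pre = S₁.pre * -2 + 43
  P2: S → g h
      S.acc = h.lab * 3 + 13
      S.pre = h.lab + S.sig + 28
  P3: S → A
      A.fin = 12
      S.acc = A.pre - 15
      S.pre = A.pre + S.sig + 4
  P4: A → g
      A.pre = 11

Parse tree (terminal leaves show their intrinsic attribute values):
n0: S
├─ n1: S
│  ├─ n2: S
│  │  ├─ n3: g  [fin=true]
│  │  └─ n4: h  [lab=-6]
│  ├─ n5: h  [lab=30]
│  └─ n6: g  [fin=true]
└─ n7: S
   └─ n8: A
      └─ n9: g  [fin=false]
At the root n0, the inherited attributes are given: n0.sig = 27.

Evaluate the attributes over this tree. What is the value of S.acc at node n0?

29

1. n0.sig = 27  [given at root]
2. n1.sig = -6  [-6]
3. n2.sig = 3  [S₀.sig + 9]
4. n3.fin = true  [terminal]
5. n4.lab = -6  [terminal]
6. n2.acc = -5  [h.lab * 3 + 13]
7. n2.pre = 25  [h.lab + S.sig + 28]
8. n5.lab = 30  [terminal]
9. n6.fin = true  [terminal]
10. n1.acc = -3  [(if g.fin then h.lab else S₁.pre) - 33]
11. n1.pre = -7  [S₁.pre * -2 + 43]
12. n7.sig = -8  [S₀.sig + S₁.pre - 28]
13. n8.fin = 12  [12]
14. n9.fin = false  [terminal]
15. n8.pre = 11  [11]
16. n7.acc = -4  [A.pre - 15]
17. n7.pre = 7  [A.pre + S.sig + 4]
18. n0.acc = 29  [S₁.pre * -2 + 15]
19. n0.pre = -6  [S₁.acc - 3]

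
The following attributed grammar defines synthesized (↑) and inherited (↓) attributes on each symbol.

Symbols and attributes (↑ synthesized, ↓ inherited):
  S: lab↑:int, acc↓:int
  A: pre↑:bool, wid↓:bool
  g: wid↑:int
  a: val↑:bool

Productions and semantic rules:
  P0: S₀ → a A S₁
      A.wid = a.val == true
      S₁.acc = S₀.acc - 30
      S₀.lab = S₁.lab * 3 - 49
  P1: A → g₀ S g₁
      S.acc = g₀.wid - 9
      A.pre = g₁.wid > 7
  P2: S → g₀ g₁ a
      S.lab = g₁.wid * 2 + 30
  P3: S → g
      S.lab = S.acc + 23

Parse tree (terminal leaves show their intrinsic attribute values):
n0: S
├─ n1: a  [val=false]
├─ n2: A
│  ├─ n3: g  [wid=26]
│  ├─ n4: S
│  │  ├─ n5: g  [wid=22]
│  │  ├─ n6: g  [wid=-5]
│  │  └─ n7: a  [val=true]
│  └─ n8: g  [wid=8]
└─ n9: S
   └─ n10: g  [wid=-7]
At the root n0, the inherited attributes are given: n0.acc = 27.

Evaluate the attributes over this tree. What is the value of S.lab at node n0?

11

1. n0.acc = 27  [given at root]
2. n1.val = false  [terminal]
3. n2.wid = false  [a.val == true]
4. n3.wid = 26  [terminal]
5. n4.acc = 17  [g₀.wid - 9]
6. n5.wid = 22  [terminal]
7. n6.wid = -5  [terminal]
8. n7.val = true  [terminal]
9. n4.lab = 20  [g₁.wid * 2 + 30]
10. n8.wid = 8  [terminal]
11. n2.pre = true  [g₁.wid > 7]
12. n9.acc = -3  [S₀.acc - 30]
13. n10.wid = -7  [terminal]
14. n9.lab = 20  [S.acc + 23]
15. n0.lab = 11  [S₁.lab * 3 - 49]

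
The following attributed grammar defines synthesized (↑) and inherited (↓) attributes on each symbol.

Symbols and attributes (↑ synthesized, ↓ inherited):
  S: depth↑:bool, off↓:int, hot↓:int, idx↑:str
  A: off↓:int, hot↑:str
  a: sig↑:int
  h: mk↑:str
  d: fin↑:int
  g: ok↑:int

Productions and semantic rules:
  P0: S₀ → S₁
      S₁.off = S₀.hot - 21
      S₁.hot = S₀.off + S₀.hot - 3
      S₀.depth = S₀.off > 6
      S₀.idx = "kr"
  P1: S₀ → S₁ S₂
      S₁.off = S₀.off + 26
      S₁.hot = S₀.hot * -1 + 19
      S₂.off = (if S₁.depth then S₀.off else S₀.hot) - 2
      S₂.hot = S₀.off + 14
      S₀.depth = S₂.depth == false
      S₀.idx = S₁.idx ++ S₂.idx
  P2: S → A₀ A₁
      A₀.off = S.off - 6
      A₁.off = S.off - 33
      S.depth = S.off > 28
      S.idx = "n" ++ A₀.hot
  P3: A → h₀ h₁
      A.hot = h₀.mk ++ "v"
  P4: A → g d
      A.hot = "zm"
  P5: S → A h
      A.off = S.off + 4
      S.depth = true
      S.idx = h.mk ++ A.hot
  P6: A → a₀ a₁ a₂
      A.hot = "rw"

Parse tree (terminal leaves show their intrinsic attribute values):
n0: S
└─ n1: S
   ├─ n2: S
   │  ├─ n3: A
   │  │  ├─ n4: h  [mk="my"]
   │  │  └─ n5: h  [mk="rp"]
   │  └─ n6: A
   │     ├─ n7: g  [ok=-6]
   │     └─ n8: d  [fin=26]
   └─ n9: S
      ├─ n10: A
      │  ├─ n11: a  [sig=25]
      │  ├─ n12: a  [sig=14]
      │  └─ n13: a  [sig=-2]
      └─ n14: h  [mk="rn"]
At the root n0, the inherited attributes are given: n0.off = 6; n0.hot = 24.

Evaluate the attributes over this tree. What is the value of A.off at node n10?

5

1. n0.off = 6  [given at root]
2. n0.hot = 24  [given at root]
3. n1.off = 3  [S₀.hot - 21]
4. n1.hot = 27  [S₀.off + S₀.hot - 3]
5. n2.off = 29  [S₀.off + 26]
6. n2.hot = -8  [S₀.hot * -1 + 19]
7. n3.off = 23  [S.off - 6]
8. n4.mk = "my"  [terminal]
9. n5.mk = "rp"  [terminal]
10. n3.hot = "myv"  [h₀.mk ++ "v"]
11. n6.off = -4  [S.off - 33]
12. n7.ok = -6  [terminal]
13. n8.fin = 26  [terminal]
14. n6.hot = "zm"  ["zm"]
15. n2.depth = true  [S.off > 28]
16. n2.idx = "nmyv"  ["n" ++ A₀.hot]
17. n9.off = 1  [(if S₁.depth then S₀.off else S₀.hot) - 2]
18. n9.hot = 17  [S₀.off + 14]
19. n10.off = 5  [S.off + 4]
20. n11.sig = 25  [terminal]
21. n12.sig = 14  [terminal]
22. n13.sig = -2  [terminal]
23. n10.hot = "rw"  ["rw"]
24. n14.mk = "rn"  [terminal]
25. n9.depth = true  [true]
26. n9.idx = "rnrw"  [h.mk ++ A.hot]
27. n1.depth = false  [S₂.depth == false]
28. n1.idx = "nmyvrnrw"  [S₁.idx ++ S₂.idx]
29. n0.depth = false  [S₀.off > 6]
30. n0.idx = "kr"  ["kr"]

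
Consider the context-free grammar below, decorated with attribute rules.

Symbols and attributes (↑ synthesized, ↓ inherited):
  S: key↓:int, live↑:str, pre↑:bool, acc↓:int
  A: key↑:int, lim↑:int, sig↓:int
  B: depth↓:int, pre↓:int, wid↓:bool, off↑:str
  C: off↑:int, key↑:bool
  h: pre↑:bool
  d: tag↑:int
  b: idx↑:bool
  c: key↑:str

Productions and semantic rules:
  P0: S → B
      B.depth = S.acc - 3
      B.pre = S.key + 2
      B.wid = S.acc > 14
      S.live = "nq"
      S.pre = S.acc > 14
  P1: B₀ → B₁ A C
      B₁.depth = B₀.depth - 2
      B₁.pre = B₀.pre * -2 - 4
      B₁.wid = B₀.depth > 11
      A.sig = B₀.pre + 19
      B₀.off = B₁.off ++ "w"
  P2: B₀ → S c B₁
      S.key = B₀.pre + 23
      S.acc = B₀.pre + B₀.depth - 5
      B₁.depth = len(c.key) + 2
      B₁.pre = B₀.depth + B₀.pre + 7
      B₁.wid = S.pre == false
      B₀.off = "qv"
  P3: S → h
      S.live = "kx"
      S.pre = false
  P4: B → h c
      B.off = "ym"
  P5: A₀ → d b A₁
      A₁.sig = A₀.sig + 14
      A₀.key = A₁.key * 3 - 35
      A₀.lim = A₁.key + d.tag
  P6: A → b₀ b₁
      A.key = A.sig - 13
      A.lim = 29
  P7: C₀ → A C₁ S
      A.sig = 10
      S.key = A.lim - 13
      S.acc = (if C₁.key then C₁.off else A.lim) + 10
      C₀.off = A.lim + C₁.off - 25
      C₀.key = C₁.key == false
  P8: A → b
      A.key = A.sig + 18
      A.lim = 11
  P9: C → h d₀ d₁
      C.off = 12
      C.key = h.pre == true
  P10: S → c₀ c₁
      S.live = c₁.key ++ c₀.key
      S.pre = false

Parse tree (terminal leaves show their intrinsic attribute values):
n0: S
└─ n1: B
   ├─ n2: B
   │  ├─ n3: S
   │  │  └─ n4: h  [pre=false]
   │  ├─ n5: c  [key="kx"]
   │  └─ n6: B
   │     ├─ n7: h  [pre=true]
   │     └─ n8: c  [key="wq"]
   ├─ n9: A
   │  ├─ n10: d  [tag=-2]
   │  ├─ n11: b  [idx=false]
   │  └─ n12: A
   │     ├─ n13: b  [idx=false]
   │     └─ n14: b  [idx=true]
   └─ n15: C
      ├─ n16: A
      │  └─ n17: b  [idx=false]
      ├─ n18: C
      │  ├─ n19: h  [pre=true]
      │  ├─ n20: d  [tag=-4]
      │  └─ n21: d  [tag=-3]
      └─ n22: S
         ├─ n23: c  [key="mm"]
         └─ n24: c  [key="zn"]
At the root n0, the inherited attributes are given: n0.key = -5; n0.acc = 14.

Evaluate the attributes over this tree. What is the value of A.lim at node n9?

1. n0.key = -5  [given at root]
2. n0.acc = 14  [given at root]
3. n1.depth = 11  [S.acc - 3]
4. n1.pre = -3  [S.key + 2]
5. n1.wid = false  [S.acc > 14]
6. n2.depth = 9  [B₀.depth - 2]
7. n2.pre = 2  [B₀.pre * -2 - 4]
8. n2.wid = false  [B₀.depth > 11]
9. n3.key = 25  [B₀.pre + 23]
10. n3.acc = 6  [B₀.pre + B₀.depth - 5]
11. n4.pre = false  [terminal]
12. n3.live = "kx"  ["kx"]
13. n3.pre = false  [false]
14. n5.key = "kx"  [terminal]
15. n6.depth = 4  [len(c.key) + 2]
16. n6.pre = 18  [B₀.depth + B₀.pre + 7]
17. n6.wid = true  [S.pre == false]
18. n7.pre = true  [terminal]
19. n8.key = "wq"  [terminal]
20. n6.off = "ym"  ["ym"]
21. n2.off = "qv"  ["qv"]
22. n9.sig = 16  [B₀.pre + 19]
23. n10.tag = -2  [terminal]
24. n11.idx = false  [terminal]
25. n12.sig = 30  [A₀.sig + 14]
26. n13.idx = false  [terminal]
27. n14.idx = true  [terminal]
28. n12.key = 17  [A.sig - 13]
29. n12.lim = 29  [29]
30. n9.key = 16  [A₁.key * 3 - 35]
31. n9.lim = 15  [A₁.key + d.tag]
32. n16.sig = 10  [10]
33. n17.idx = false  [terminal]
34. n16.key = 28  [A.sig + 18]
35. n16.lim = 11  [11]
36. n19.pre = true  [terminal]
37. n20.tag = -4  [terminal]
38. n21.tag = -3  [terminal]
39. n18.off = 12  [12]
40. n18.key = true  [h.pre == true]
41. n22.key = -2  [A.lim - 13]
42. n22.acc = 22  [(if C₁.key then C₁.off else A.lim) + 10]
43. n23.key = "mm"  [terminal]
44. n24.key = "zn"  [terminal]
45. n22.live = "znmm"  [c₁.key ++ c₀.key]
46. n22.pre = false  [false]
47. n15.off = -2  [A.lim + C₁.off - 25]
48. n15.key = false  [C₁.key == false]
49. n1.off = "qvw"  [B₁.off ++ "w"]
50. n0.live = "nq"  ["nq"]
51. n0.pre = false  [S.acc > 14]

15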